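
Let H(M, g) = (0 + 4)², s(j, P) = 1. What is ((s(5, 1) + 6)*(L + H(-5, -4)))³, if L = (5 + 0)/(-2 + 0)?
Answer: 6751269/8 ≈ 8.4391e+5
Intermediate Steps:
H(M, g) = 16 (H(M, g) = 4² = 16)
L = -5/2 (L = 5/(-2) = 5*(-½) = -5/2 ≈ -2.5000)
((s(5, 1) + 6)*(L + H(-5, -4)))³ = ((1 + 6)*(-5/2 + 16))³ = (7*(27/2))³ = (189/2)³ = 6751269/8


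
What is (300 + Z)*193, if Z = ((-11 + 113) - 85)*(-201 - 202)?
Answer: -1264343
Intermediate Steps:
Z = -6851 (Z = (102 - 85)*(-403) = 17*(-403) = -6851)
(300 + Z)*193 = (300 - 6851)*193 = -6551*193 = -1264343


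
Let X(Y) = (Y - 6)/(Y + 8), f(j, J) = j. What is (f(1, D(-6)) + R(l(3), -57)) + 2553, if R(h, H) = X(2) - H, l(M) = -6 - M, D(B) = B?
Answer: 13053/5 ≈ 2610.6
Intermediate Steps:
X(Y) = (-6 + Y)/(8 + Y)
R(h, H) = -2/5 - H (R(h, H) = (-6 + 2)/(8 + 2) - H = -4/10 - H = (1/10)*(-4) - H = -2/5 - H)
(f(1, D(-6)) + R(l(3), -57)) + 2553 = (1 + (-2/5 - 1*(-57))) + 2553 = (1 + (-2/5 + 57)) + 2553 = (1 + 283/5) + 2553 = 288/5 + 2553 = 13053/5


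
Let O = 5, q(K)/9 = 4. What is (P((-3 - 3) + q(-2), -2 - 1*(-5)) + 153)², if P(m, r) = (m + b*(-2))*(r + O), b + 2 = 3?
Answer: 142129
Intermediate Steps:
q(K) = 36 (q(K) = 9*4 = 36)
b = 1 (b = -2 + 3 = 1)
P(m, r) = (-2 + m)*(5 + r) (P(m, r) = (m + 1*(-2))*(r + 5) = (m - 2)*(5 + r) = (-2 + m)*(5 + r))
(P((-3 - 3) + q(-2), -2 - 1*(-5)) + 153)² = ((-10 - 2*(-2 - 1*(-5)) + 5*((-3 - 3) + 36) + ((-3 - 3) + 36)*(-2 - 1*(-5))) + 153)² = ((-10 - 2*(-2 + 5) + 5*(-6 + 36) + (-6 + 36)*(-2 + 5)) + 153)² = ((-10 - 2*3 + 5*30 + 30*3) + 153)² = ((-10 - 6 + 150 + 90) + 153)² = (224 + 153)² = 377² = 142129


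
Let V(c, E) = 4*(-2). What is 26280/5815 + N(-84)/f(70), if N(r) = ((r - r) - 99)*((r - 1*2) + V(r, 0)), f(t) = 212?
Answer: 5968575/123278 ≈ 48.416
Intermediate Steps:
V(c, E) = -8
N(r) = 990 - 99*r (N(r) = ((r - r) - 99)*((r - 1*2) - 8) = (0 - 99)*((r - 2) - 8) = -99*((-2 + r) - 8) = -99*(-10 + r) = 990 - 99*r)
26280/5815 + N(-84)/f(70) = 26280/5815 + (990 - 99*(-84))/212 = 26280*(1/5815) + (990 + 8316)*(1/212) = 5256/1163 + 9306*(1/212) = 5256/1163 + 4653/106 = 5968575/123278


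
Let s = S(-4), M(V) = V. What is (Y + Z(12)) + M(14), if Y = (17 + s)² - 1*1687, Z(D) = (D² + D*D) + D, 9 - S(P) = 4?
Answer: -889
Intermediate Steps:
S(P) = 5 (S(P) = 9 - 1*4 = 9 - 4 = 5)
s = 5
Z(D) = D + 2*D² (Z(D) = (D² + D²) + D = 2*D² + D = D + 2*D²)
Y = -1203 (Y = (17 + 5)² - 1*1687 = 22² - 1687 = 484 - 1687 = -1203)
(Y + Z(12)) + M(14) = (-1203 + 12*(1 + 2*12)) + 14 = (-1203 + 12*(1 + 24)) + 14 = (-1203 + 12*25) + 14 = (-1203 + 300) + 14 = -903 + 14 = -889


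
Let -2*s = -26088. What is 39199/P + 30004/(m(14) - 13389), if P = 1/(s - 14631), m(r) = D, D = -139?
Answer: -210390213067/3382 ≈ -6.2209e+7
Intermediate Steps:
s = 13044 (s = -½*(-26088) = 13044)
m(r) = -139
P = -1/1587 (P = 1/(13044 - 14631) = 1/(-1587) = -1/1587 ≈ -0.00063012)
39199/P + 30004/(m(14) - 13389) = 39199/(-1/1587) + 30004/(-139 - 13389) = 39199*(-1587) + 30004/(-13528) = -62208813 + 30004*(-1/13528) = -62208813 - 7501/3382 = -210390213067/3382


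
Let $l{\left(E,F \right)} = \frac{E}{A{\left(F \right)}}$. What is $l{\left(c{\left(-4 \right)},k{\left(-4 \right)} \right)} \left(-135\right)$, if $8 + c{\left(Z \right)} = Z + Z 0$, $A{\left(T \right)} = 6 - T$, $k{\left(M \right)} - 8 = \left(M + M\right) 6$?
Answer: $\frac{810}{23} \approx 35.217$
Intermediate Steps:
$k{\left(M \right)} = 8 + 12 M$ ($k{\left(M \right)} = 8 + \left(M + M\right) 6 = 8 + 2 M 6 = 8 + 12 M$)
$c{\left(Z \right)} = -8 + Z$ ($c{\left(Z \right)} = -8 + \left(Z + Z 0\right) = -8 + \left(Z + 0\right) = -8 + Z$)
$l{\left(E,F \right)} = \frac{E}{6 - F}$
$l{\left(c{\left(-4 \right)},k{\left(-4 \right)} \right)} \left(-135\right) = - \frac{-8 - 4}{-6 + \left(8 + 12 \left(-4\right)\right)} \left(-135\right) = \left(-1\right) \left(-12\right) \frac{1}{-6 + \left(8 - 48\right)} \left(-135\right) = \left(-1\right) \left(-12\right) \frac{1}{-6 - 40} \left(-135\right) = \left(-1\right) \left(-12\right) \frac{1}{-46} \left(-135\right) = \left(-1\right) \left(-12\right) \left(- \frac{1}{46}\right) \left(-135\right) = \left(- \frac{6}{23}\right) \left(-135\right) = \frac{810}{23}$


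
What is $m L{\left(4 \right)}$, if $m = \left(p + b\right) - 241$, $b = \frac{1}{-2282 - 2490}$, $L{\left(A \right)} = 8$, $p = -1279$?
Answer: $- \frac{14506882}{1193} \approx -12160.0$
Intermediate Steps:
$b = - \frac{1}{4772}$ ($b = \frac{1}{-2282 - 2490} = \frac{1}{-4772} = - \frac{1}{4772} \approx -0.00020956$)
$m = - \frac{7253441}{4772}$ ($m = \left(-1279 - \frac{1}{4772}\right) - 241 = - \frac{6103389}{4772} - 241 = - \frac{7253441}{4772} \approx -1520.0$)
$m L{\left(4 \right)} = \left(- \frac{7253441}{4772}\right) 8 = - \frac{14506882}{1193}$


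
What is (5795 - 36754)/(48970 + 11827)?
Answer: -30959/60797 ≈ -0.50922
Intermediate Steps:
(5795 - 36754)/(48970 + 11827) = -30959/60797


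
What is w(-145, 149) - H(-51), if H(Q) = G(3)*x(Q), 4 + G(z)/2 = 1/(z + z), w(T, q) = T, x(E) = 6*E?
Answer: -2491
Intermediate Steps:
G(z) = -8 + 1/z (G(z) = -8 + 2/(z + z) = -8 + 2/((2*z)) = -8 + 2*(1/(2*z)) = -8 + 1/z)
H(Q) = -46*Q (H(Q) = (-8 + 1/3)*(6*Q) = -46*Q)
w(-145, 149) - H(-51) = -145 - (-46)*(-51) = -145 - 1*2346 = -145 - 2346 = -2491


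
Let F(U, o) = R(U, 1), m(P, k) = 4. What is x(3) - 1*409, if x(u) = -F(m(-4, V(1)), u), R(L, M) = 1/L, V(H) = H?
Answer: -1637/4 ≈ -409.25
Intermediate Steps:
R(L, M) = 1/L
F(U, o) = 1/U
x(u) = -¼ (x(u) = -1/4 = -1*¼ = -¼)
x(3) - 1*409 = -¼ - 1*409 = -¼ - 409 = -1637/4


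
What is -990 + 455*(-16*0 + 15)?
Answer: 5835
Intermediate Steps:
-990 + 455*(-16*0 + 15) = -990 + 455*(0 + 15) = -990 + 455*15 = -990 + 6825 = 5835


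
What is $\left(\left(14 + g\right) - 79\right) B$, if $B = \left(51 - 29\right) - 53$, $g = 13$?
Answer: $1612$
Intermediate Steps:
$B = -31$ ($B = 22 - 53 = -31$)
$\left(\left(14 + g\right) - 79\right) B = \left(\left(14 + 13\right) - 79\right) \left(-31\right) = \left(27 - 79\right) \left(-31\right) = \left(-52\right) \left(-31\right) = 1612$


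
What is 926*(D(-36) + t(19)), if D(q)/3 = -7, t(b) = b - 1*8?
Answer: -9260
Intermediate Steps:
t(b) = -8 + b (t(b) = b - 8 = -8 + b)
D(q) = -21 (D(q) = 3*(-7) = -21)
926*(D(-36) + t(19)) = 926*(-21 + (-8 + 19)) = 926*(-21 + 11) = 926*(-10) = -9260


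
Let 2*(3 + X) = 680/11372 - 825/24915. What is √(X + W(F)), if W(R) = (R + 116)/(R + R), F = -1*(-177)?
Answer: I*√12465270172269651/75984861 ≈ 1.4693*I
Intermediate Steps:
F = 177
W(R) = (116 + R)/(2*R) (W(R) = (116 + R)/((2*R)) = (116 + R)*(1/(2*R)) = (116 + R)/(2*R))
X = -2564303/858586 (X = -3 + (680/11372 - 825/24915)/2 = -3 + (680*(1/11372) - 825*1/24915)/2 = -3 + (170/2843 - 5/151)/2 = -3 + (½)*(11455/429293) = -3 + 11455/858586 = -2564303/858586 ≈ -2.9867)
√(X + W(F)) = √(-2564303/858586 + (½)*(116 + 177)/177) = √(-2564303/858586 + (½)*(1/177)*293) = √(-2564303/858586 + 293/354) = √(-164049391/75984861) = I*√12465270172269651/75984861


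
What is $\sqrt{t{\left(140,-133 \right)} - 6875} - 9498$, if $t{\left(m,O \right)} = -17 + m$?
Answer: $-9498 + 4 i \sqrt{422} \approx -9498.0 + 82.171 i$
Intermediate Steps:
$\sqrt{t{\left(140,-133 \right)} - 6875} - 9498 = \sqrt{\left(-17 + 140\right) - 6875} - 9498 = \sqrt{123 - 6875} - 9498 = \sqrt{-6752} - 9498 = 4 i \sqrt{422} - 9498 = -9498 + 4 i \sqrt{422}$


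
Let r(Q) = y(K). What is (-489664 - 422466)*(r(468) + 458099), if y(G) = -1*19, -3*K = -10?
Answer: -417828510400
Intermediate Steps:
K = 10/3 (K = -⅓*(-10) = 10/3 ≈ 3.3333)
y(G) = -19
r(Q) = -19
(-489664 - 422466)*(r(468) + 458099) = (-489664 - 422466)*(-19 + 458099) = -912130*458080 = -417828510400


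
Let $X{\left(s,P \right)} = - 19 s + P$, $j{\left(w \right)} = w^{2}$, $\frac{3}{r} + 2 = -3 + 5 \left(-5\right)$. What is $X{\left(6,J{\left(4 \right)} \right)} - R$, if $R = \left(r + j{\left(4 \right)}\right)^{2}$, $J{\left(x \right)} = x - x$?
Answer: $- \frac{36681}{100} \approx -366.81$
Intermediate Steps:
$r = - \frac{1}{10}$ ($r = \frac{3}{-2 + \left(-3 + 5 \left(-5\right)\right)} = \frac{3}{-2 - 28} = \frac{3}{-30} = 3 \left(- \frac{1}{30}\right) = - \frac{1}{10} \approx -0.1$)
$J{\left(x \right)} = 0$
$R = \frac{25281}{100}$ ($R = \left(- \frac{1}{10} + 4^{2}\right)^{2} = \left(- \frac{1}{10} + 16\right)^{2} = \left(\frac{159}{10}\right)^{2} = \frac{25281}{100} \approx 252.81$)
$X{\left(s,P \right)} = P - 19 s$
$X{\left(6,J{\left(4 \right)} \right)} - R = \left(0 - 114\right) - \frac{25281}{100} = -114 - \frac{25281}{100} = - \frac{36681}{100}$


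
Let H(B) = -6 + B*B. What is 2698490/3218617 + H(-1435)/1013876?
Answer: 9363771527363/3263278529492 ≈ 2.8694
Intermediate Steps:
H(B) = -6 + B²
2698490/3218617 + H(-1435)/1013876 = 2698490/3218617 + (-6 + (-1435)²)/1013876 = 2698490*(1/3218617) + (-6 + 2059225)*(1/1013876) = 2698490/3218617 + 2059219*(1/1013876) = 2698490/3218617 + 2059219/1013876 = 9363771527363/3263278529492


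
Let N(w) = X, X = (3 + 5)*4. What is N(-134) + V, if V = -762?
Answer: -730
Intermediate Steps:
X = 32 (X = 8*4 = 32)
N(w) = 32
N(-134) + V = 32 - 762 = -730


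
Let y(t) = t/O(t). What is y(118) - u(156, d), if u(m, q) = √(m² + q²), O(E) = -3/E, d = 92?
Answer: -13924/3 - 20*√82 ≈ -4822.4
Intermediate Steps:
y(t) = -t²/3 (y(t) = t/((-3/t)) = t*(-t/3) = -t²/3)
y(118) - u(156, d) = -⅓*118² - √(156² + 92²) = -⅓*13924 - √(24336 + 8464) = -13924/3 - √32800 = -13924/3 - 20*√82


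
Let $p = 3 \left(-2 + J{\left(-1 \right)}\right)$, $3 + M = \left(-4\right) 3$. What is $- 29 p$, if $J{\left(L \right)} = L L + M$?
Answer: $1392$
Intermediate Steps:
$M = -15$ ($M = -3 - 12 = -15$)
$J{\left(L \right)} = -15 + L^{2}$ ($J{\left(L \right)} = L L - 15 = L^{2} - 15 = -15 + L^{2}$)
$p = -48$ ($p = 3 \left(-2 - \left(15 - \left(-1\right)^{2}\right)\right) = 3 \left(-2 + \left(-15 + 1\right)\right) = 3 \left(-2 - 14\right) = 3 \left(-16\right) = -48$)
$- 29 p = \left(-29\right) \left(-48\right) = 1392$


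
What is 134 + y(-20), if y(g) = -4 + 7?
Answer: 137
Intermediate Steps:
y(g) = 3
134 + y(-20) = 134 + 3 = 137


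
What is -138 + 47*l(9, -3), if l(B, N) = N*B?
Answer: -1407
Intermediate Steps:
l(B, N) = B*N
-138 + 47*l(9, -3) = -138 + 47*(9*(-3)) = -138 + 47*(-27) = -138 - 1269 = -1407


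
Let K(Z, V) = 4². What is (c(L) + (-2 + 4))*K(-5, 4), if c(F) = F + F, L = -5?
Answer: -128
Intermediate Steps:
K(Z, V) = 16
c(F) = 2*F
(c(L) + (-2 + 4))*K(-5, 4) = (2*(-5) + (-2 + 4))*16 = (-10 + 2)*16 = -8*16 = -128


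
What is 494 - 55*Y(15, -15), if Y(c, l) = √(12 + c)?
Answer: 494 - 165*√3 ≈ 208.21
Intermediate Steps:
494 - 55*Y(15, -15) = 494 - 55*√(12 + 15) = 494 - 165*√3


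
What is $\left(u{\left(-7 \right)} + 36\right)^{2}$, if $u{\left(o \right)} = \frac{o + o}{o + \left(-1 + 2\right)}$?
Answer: $\frac{13225}{9} \approx 1469.4$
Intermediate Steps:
$u{\left(o \right)} = \frac{2 o}{1 + o}$ ($u{\left(o \right)} = \frac{2 o}{o + 1} = \frac{2 o}{1 + o}$)
$\left(u{\left(-7 \right)} + 36\right)^{2} = \left(2 \left(-7\right) \frac{1}{1 - 7} + 36\right)^{2} = \left(2 \left(-7\right) \frac{1}{-6} + 36\right)^{2} = \left(2 \left(-7\right) \left(- \frac{1}{6}\right) + 36\right)^{2} = \left(\frac{7}{3} + 36\right)^{2} = \left(\frac{115}{3}\right)^{2} = \frac{13225}{9}$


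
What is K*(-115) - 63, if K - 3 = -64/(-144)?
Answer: -4132/9 ≈ -459.11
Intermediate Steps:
K = 31/9 (K = 3 - 64/(-144) = 3 - 64*(-1/144) = 3 + 4/9 = 31/9 ≈ 3.4444)
K*(-115) - 63 = (31/9)*(-115) - 63 = -3565/9 - 63 = -4132/9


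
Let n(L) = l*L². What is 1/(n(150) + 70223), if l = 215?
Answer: 1/4907723 ≈ 2.0376e-7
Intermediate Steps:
n(L) = 215*L²
1/(n(150) + 70223) = 1/(215*150² + 70223) = 1/(215*22500 + 70223) = 1/(4837500 + 70223) = 1/4907723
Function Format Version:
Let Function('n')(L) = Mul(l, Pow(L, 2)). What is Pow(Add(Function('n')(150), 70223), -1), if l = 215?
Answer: Rational(1, 4907723) ≈ 2.0376e-7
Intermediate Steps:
Function('n')(L) = Mul(215, Pow(L, 2))
Pow(Add(Function('n')(150), 70223), -1) = Pow(Add(Mul(215, Pow(150, 2)), 70223), -1) = Pow(Add(Mul(215, 22500), 70223), -1) = Pow(Add(4837500, 70223), -1) = Pow(4907723, -1) = Rational(1, 4907723)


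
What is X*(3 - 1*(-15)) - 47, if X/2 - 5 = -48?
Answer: -1595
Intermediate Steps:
X = -86 (X = 10 + 2*(-48) = 10 - 96 = -86)
X*(3 - 1*(-15)) - 47 = -86*(3 - 1*(-15)) - 47 = -86*(3 + 15) - 47 = -86*18 - 47 = -1548 - 47 = -1595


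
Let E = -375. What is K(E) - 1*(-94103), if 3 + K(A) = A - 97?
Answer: 93628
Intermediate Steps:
K(A) = -100 + A (K(A) = -3 + (A - 97) = -3 + (-97 + A) = -100 + A)
K(E) - 1*(-94103) = (-100 - 375) - 1*(-94103) = -475 + 94103 = 93628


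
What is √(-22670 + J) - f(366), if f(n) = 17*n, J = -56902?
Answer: -6222 + 2*I*√19893 ≈ -6222.0 + 282.08*I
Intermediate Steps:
√(-22670 + J) - f(366) = √(-22670 - 56902) - 17*366 = √(-79572) - 1*6222 = 2*I*√19893 - 6222 = -6222 + 2*I*√19893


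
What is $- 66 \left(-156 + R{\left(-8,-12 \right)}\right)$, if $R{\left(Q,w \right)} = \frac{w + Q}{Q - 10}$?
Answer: $\frac{30668}{3} \approx 10223.0$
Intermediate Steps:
$R{\left(Q,w \right)} = \frac{Q + w}{-10 + Q}$
$- 66 \left(-156 + R{\left(-8,-12 \right)}\right) = - 66 \left(-156 + \frac{-8 - 12}{-10 - 8}\right) = - 66 \left(-156 + \frac{1}{-18} \left(-20\right)\right) = - 66 \left(-156 - - \frac{10}{9}\right) = - 66 \left(-156 + \frac{10}{9}\right) = \left(-66\right) \left(- \frac{1394}{9}\right) = \frac{30668}{3}$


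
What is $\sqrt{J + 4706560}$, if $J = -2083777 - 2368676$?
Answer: $\sqrt{254107} \approx 504.09$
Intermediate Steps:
$J = -4452453$ ($J = -2083777 - 2368676 = -4452453$)
$\sqrt{J + 4706560} = \sqrt{-4452453 + 4706560} = \sqrt{254107}$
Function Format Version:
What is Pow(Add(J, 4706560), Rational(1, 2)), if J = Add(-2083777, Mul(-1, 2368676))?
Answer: Pow(254107, Rational(1, 2)) ≈ 504.09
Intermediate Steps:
J = -4452453 (J = Add(-2083777, -2368676) = -4452453)
Pow(Add(J, 4706560), Rational(1, 2)) = Pow(Add(-4452453, 4706560), Rational(1, 2)) = Pow(254107, Rational(1, 2))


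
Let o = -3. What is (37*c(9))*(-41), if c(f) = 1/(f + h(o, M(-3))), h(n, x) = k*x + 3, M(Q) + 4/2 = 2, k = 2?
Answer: -1517/12 ≈ -126.42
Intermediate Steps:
M(Q) = 0 (M(Q) = -2 + 2 = 0)
h(n, x) = 3 + 2*x (h(n, x) = 2*x + 3 = 3 + 2*x)
c(f) = 1/(3 + f) (c(f) = 1/(f + (3 + 2*0)) = 1/(f + (3 + 0)) = 1/(f + 3) = 1/(3 + f))
(37*c(9))*(-41) = (37/(3 + 9))*(-41) = (37/12)*(-41) = -1517/12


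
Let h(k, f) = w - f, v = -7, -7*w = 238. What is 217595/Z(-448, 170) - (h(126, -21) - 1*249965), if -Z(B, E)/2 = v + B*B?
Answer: 14334207391/57342 ≈ 2.4998e+5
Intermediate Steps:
w = -34 (w = -⅐*238 = -34)
h(k, f) = -34 - f
Z(B, E) = 14 - 2*B² (Z(B, E) = -2*(-7 + B*B) = -2*(-7 + B²) = 14 - 2*B²)
217595/Z(-448, 170) - (h(126, -21) - 1*249965) = 217595/(14 - 2*(-448)²) - ((-34 - 1*(-21)) - 1*249965) = 217595/(14 - 2*200704) - ((-34 + 21) - 249965) = 217595/(14 - 401408) - (-13 - 249965) = 217595/(-401394) - 1*(-249978) = 217595*(-1/401394) + 249978 = -31085/57342 + 249978 = 14334207391/57342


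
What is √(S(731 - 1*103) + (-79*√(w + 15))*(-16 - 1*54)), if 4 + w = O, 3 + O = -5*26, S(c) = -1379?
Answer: √(-1379 + 5530*I*√122) ≈ 172.8 + 176.74*I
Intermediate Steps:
O = -133 (O = -3 - 5*26 = -3 - 130 = -133)
w = -137 (w = -4 - 133 = -137)
√(S(731 - 1*103) + (-79*√(w + 15))*(-16 - 1*54)) = √(-1379 + (-79*√(-137 + 15))*(-16 - 1*54)) = √(-1379 + (-79*I*√122)*(-16 - 54)) = √(-1379 - 79*I*√122*(-70)) = √(-1379 + 5530*I*√122)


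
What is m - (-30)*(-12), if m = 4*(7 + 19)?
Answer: -256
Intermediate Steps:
m = 104 (m = 4*26 = 104)
m - (-30)*(-12) = 104 - (-30)*(-12) = 104 - 1*360 = 104 - 360 = -256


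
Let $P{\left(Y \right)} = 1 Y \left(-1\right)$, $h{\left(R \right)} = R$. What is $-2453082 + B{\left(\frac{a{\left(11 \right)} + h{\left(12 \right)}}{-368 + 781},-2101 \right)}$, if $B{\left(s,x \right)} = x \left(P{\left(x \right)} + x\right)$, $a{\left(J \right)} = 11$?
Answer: $-2453082$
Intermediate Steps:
$P{\left(Y \right)} = - Y$ ($P{\left(Y \right)} = Y \left(-1\right) = - Y$)
$B{\left(s,x \right)} = 0$ ($B{\left(s,x \right)} = x \left(- x + x\right) = x 0 = 0$)
$-2453082 + B{\left(\frac{a{\left(11 \right)} + h{\left(12 \right)}}{-368 + 781},-2101 \right)} = -2453082 + 0 = -2453082$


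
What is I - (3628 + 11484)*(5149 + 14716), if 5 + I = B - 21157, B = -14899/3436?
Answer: -1031559515211/3436 ≈ -3.0022e+8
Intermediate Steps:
B = -14899/3436 (B = -14899*1/3436 = -14899/3436 ≈ -4.3361)
I = -72727531/3436 (I = -5 + (-14899/3436 - 21157) = -5 - 72710351/3436 = -72727531/3436 ≈ -21166.)
I - (3628 + 11484)*(5149 + 14716) = -72727531/3436 - (3628 + 11484)*(5149 + 14716) = -72727531/3436 - 15112*19865 = -72727531/3436 - 1*300199880 = -72727531/3436 - 300199880 = -1031559515211/3436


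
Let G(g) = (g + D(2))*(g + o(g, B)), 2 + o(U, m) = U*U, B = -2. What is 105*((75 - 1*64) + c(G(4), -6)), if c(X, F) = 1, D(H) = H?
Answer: 1260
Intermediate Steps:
o(U, m) = -2 + U**2 (o(U, m) = -2 + U*U = -2 + U**2)
G(g) = (2 + g)*(-2 + g + g**2) (G(g) = (g + 2)*(g + (-2 + g**2)) = (2 + g)*(-2 + g + g**2))
105*((75 - 1*64) + c(G(4), -6)) = 105*((75 - 1*64) + 1) = 105*((75 - 64) + 1) = 105*(11 + 1) = 105*12 = 1260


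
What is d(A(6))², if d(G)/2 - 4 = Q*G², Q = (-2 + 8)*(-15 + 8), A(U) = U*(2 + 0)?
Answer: 146119744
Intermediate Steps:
A(U) = 2*U (A(U) = U*2 = 2*U)
Q = -42 (Q = 6*(-7) = -42)
d(G) = 8 - 84*G² (d(G) = 8 + 2*(-42*G²) = 8 - 84*G²)
d(A(6))² = (8 - 84*(2*6)²)² = (8 - 84*12²)² = (8 - 84*144)² = (8 - 12096)² = (-12088)² = 146119744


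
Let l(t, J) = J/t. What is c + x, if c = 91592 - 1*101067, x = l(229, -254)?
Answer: -2170029/229 ≈ -9476.1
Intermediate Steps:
x = -254/229 ≈ -1.1092
c = -9475 (c = 91592 - 101067 = -9475)
c + x = -9475 - 254/229 = -2170029/229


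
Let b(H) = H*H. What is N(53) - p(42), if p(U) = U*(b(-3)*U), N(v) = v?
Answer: -15823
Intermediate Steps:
b(H) = H²
p(U) = 9*U² (p(U) = U*((-3)²*U) = U*(9*U) = 9*U²)
N(53) - p(42) = 53 - 9*42² = 53 - 9*1764 = 53 - 1*15876 = 53 - 15876 = -15823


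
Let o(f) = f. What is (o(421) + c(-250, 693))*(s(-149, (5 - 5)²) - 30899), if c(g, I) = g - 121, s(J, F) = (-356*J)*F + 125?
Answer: -1538700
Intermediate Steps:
s(J, F) = 125 - 356*F*J (s(J, F) = -356*F*J + 125 = 125 - 356*F*J)
c(g, I) = -121 + g
(o(421) + c(-250, 693))*(s(-149, (5 - 5)²) - 30899) = (421 + (-121 - 250))*((125 - 356*(5 - 5)²*(-149)) - 30899) = (421 - 371)*((125 - 356*0²*(-149)) - 30899) = 50*((125 - 356*0*(-149)) - 30899) = 50*((125 + 0) - 30899) = 50*(125 - 30899) = 50*(-30774) = -1538700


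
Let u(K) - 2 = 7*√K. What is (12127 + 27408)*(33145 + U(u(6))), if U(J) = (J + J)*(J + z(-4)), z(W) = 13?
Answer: 1336006255 + 9409330*√6 ≈ 1.3591e+9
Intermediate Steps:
u(K) = 2 + 7*√K
U(J) = 2*J*(13 + J) (U(J) = (J + J)*(J + 13) = (2*J)*(13 + J) = 2*J*(13 + J))
(12127 + 27408)*(33145 + U(u(6))) = (12127 + 27408)*(33145 + 2*(2 + 7*√6)*(13 + (2 + 7*√6))) = 39535*(33145 + 2*(2 + 7*√6)*(15 + 7*√6)) = 1310387575 + 79070*(2 + 7*√6)*(15 + 7*√6)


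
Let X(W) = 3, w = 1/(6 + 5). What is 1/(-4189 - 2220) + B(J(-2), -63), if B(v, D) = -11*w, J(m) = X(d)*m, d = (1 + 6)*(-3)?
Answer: -6410/6409 ≈ -1.0002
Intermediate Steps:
w = 1/11 ≈ 0.090909
d = -21 (d = 7*(-3) = -21)
J(m) = 3*m
B(v, D) = -1 (B(v, D) = -11*1/11 = -1)
1/(-4189 - 2220) + B(J(-2), -63) = 1/(-4189 - 2220) - 1 = 1/(-6409) - 1 = -1/6409 - 1 = -6410/6409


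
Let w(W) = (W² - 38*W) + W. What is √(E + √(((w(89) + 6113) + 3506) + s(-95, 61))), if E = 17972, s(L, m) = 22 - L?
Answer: √(17972 + 6*√399) ≈ 134.51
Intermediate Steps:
w(W) = W² - 37*W
√(E + √(((w(89) + 6113) + 3506) + s(-95, 61))) = √(17972 + √(((89*(-37 + 89) + 6113) + 3506) + (22 - 1*(-95)))) = √(17972 + √(((89*52 + 6113) + 3506) + (22 + 95))) = √(17972 + √(((4628 + 6113) + 3506) + 117)) = √(17972 + √((10741 + 3506) + 117)) = √(17972 + √(14247 + 117)) = √(17972 + √14364) = √(17972 + 6*√399)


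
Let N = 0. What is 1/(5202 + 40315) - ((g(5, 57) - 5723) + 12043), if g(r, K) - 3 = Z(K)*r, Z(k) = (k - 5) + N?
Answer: -299638410/45517 ≈ -6583.0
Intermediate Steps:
Z(k) = -5 + k (Z(k) = (k - 5) + 0 = (-5 + k) + 0 = -5 + k)
g(r, K) = 3 + r*(-5 + K) (g(r, K) = 3 + (-5 + K)*r = 3 + r*(-5 + K))
1/(5202 + 40315) - ((g(5, 57) - 5723) + 12043) = 1/(5202 + 40315) - (((3 + 5*(-5 + 57)) - 5723) + 12043) = 1/45517 - (((3 + 5*52) - 5723) + 12043) = 1/45517 - (((3 + 260) - 5723) + 12043) = 1/45517 - ((263 - 5723) + 12043) = 1/45517 - (-5460 + 12043) = 1/45517 - 1*6583 = 1/45517 - 6583 = -299638410/45517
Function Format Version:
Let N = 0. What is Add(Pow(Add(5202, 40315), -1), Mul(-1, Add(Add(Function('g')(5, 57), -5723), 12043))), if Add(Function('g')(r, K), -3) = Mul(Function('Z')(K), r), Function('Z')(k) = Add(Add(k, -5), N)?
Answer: Rational(-299638410, 45517) ≈ -6583.0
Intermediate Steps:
Function('Z')(k) = Add(-5, k) (Function('Z')(k) = Add(Add(k, -5), 0) = Add(Add(-5, k), 0) = Add(-5, k))
Function('g')(r, K) = Add(3, Mul(r, Add(-5, K))) (Function('g')(r, K) = Add(3, Mul(Add(-5, K), r)) = Add(3, Mul(r, Add(-5, K))))
Add(Pow(Add(5202, 40315), -1), Mul(-1, Add(Add(Function('g')(5, 57), -5723), 12043))) = Add(Pow(Add(5202, 40315), -1), Mul(-1, Add(Add(Add(3, Mul(5, Add(-5, 57))), -5723), 12043))) = Add(Pow(45517, -1), Mul(-1, Add(Add(Add(3, Mul(5, 52)), -5723), 12043))) = Add(Rational(1, 45517), Mul(-1, Add(Add(Add(3, 260), -5723), 12043))) = Add(Rational(1, 45517), Mul(-1, Add(Add(263, -5723), 12043))) = Add(Rational(1, 45517), Mul(-1, Add(-5460, 12043))) = Add(Rational(1, 45517), Mul(-1, 6583)) = Add(Rational(1, 45517), -6583) = Rational(-299638410, 45517)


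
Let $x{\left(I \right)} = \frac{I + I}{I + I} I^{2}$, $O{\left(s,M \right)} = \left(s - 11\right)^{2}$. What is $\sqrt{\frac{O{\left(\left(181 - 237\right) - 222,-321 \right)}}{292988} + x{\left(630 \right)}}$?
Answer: $\frac{\sqrt{8517675406751087}}{146494} \approx 630.0$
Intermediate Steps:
$O{\left(s,M \right)} = \left(-11 + s\right)^{2}$
$x{\left(I \right)} = I^{2}$ ($x{\left(I \right)} = \frac{2 I}{2 I} I^{2} = 2 I \frac{1}{2 I} I^{2} = 1 I^{2} = I^{2}$)
$\sqrt{\frac{O{\left(\left(181 - 237\right) - 222,-321 \right)}}{292988} + x{\left(630 \right)}} = \sqrt{\frac{\left(-11 + \left(\left(181 - 237\right) - 222\right)\right)^{2}}{292988} + 630^{2}} = \sqrt{\left(-11 - 278\right)^{2} \cdot \frac{1}{292988} + 396900} = \sqrt{\left(-289\right)^{2} \cdot \frac{1}{292988} + 396900} = \sqrt{83521 \cdot \frac{1}{292988} + 396900} = \sqrt{\frac{83521}{292988} + 396900} = \sqrt{\frac{116287020721}{292988}} = \frac{\sqrt{8517675406751087}}{146494}$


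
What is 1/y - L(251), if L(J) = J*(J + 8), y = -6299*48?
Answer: -19655601169/302352 ≈ -65009.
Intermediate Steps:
y = -302352
L(J) = J*(8 + J)
1/y - L(251) = 1/(-302352) - 251*(8 + 251) = -1/302352 - 251*259 = -1/302352 - 1*65009 = -1/302352 - 65009 = -19655601169/302352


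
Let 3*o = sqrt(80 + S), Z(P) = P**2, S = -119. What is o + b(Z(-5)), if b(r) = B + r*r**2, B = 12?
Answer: 15637 + I*sqrt(39)/3 ≈ 15637.0 + 2.0817*I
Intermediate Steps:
b(r) = 12 + r**3 (b(r) = 12 + r*r**2 = 12 + r**3)
o = I*sqrt(39)/3 (o = sqrt(80 - 119)/3 = sqrt(-39)/3 = (I*sqrt(39))/3 = I*sqrt(39)/3 ≈ 2.0817*I)
o + b(Z(-5)) = I*sqrt(39)/3 + (12 + ((-5)**2)**3) = I*sqrt(39)/3 + (12 + 25**3) = I*sqrt(39)/3 + (12 + 15625) = I*sqrt(39)/3 + 15637 = 15637 + I*sqrt(39)/3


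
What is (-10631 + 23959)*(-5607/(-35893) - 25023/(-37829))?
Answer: 70801508064/6496633 ≈ 10898.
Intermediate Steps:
(-10631 + 23959)*(-5607/(-35893) - 25023/(-37829)) = 13328*(-5607*(-1/35893) - 25023*(-1/37829)) = 13328*(5607/35893 + 1317/1991) = 13328*(5312238/6496633) = 70801508064/6496633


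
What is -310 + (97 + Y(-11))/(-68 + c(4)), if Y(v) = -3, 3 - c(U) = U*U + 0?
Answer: -25204/81 ≈ -311.16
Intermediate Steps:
c(U) = 3 - U² (c(U) = 3 - (U*U + 0) = 3 - (U² + 0) = 3 - U²)
-310 + (97 + Y(-11))/(-68 + c(4)) = -310 + (97 - 3)/(-68 + (3 - 1*4²)) = -310 + 94/(-68 + (3 - 1*16)) = -310 + 94/(-68 + (3 - 16)) = -310 + 94/(-68 - 13) = -310 + 94/(-81) = -310 + 94*(-1/81) = -310 - 94/81 = -25204/81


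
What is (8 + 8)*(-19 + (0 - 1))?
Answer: -320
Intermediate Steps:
(8 + 8)*(-19 + (0 - 1)) = 16*(-19 - 1) = 16*(-20) = -320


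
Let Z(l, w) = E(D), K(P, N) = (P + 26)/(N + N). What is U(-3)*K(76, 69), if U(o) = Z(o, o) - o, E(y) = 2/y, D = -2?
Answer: 34/23 ≈ 1.4783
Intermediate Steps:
K(P, N) = (26 + P)/(2*N) (K(P, N) = (26 + P)/((2*N)) = (26 + P)*(1/(2*N)) = (26 + P)/(2*N))
Z(l, w) = -1 (Z(l, w) = 2/(-2) = 2*(-½) = -1)
U(o) = -1 - o
U(-3)*K(76, 69) = (-1 - 1*(-3))*((½)*(26 + 76)/69) = (-1 + 3)*((½)*(1/69)*102) = 2*(17/23) = 34/23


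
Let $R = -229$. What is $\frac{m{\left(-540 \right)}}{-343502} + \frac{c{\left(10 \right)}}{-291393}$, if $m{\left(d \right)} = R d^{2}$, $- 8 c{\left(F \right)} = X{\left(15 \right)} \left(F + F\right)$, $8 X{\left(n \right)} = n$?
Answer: $\frac{51888472360975}{266917542096} \approx 194.4$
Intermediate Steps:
$X{\left(n \right)} = \frac{n}{8}$
$c{\left(F \right)} = - \frac{15 F}{32}$ ($c{\left(F \right)} = - \frac{\frac{1}{8} \cdot 15 \left(F + F\right)}{8} = - \frac{\frac{15}{8} \cdot 2 F}{8} = - \frac{\frac{15}{4} F}{8} = - \frac{15 F}{32}$)
$m{\left(d \right)} = - 229 d^{2}$
$\frac{m{\left(-540 \right)}}{-343502} + \frac{c{\left(10 \right)}}{-291393} = \frac{\left(-229\right) \left(-540\right)^{2}}{-343502} + \frac{\left(- \frac{15}{32}\right) 10}{-291393} = \left(-229\right) 291600 \left(- \frac{1}{343502}\right) - - \frac{25}{1554096} = \left(-66776400\right) \left(- \frac{1}{343502}\right) + \frac{25}{1554096} = \frac{33388200}{171751} + \frac{25}{1554096} = \frac{51888472360975}{266917542096}$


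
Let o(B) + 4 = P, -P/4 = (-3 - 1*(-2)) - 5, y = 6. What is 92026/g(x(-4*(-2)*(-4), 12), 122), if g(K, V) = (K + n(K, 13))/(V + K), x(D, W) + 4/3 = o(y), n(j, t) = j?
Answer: 9708743/28 ≈ 3.4674e+5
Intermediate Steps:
P = 24 (P = -4*((-3 - 1*(-2)) - 5) = -4*((-3 + 2) - 5) = -4*(-1 - 5) = -4*(-6) = 24)
o(B) = 20 (o(B) = -4 + 24 = 20)
x(D, W) = 56/3 (x(D, W) = -4/3 + 20 = 56/3)
g(K, V) = 2*K/(K + V) (g(K, V) = (K + K)/(V + K) = (2*K)/(K + V) = 2*K/(K + V))
92026/g(x(-4*(-2)*(-4), 12), 122) = 92026/((2*(56/3)/(56/3 + 122))) = 92026/((2*(56/3)/(422/3))) = 92026/((2*(56/3)*(3/422))) = 92026/(56/211) = 92026*(211/56) = 9708743/28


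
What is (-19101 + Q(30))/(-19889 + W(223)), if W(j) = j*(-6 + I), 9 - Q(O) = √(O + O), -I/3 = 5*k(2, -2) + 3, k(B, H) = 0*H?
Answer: 9546/11617 + √15/11617 ≈ 0.82206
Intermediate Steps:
k(B, H) = 0
I = -9 (I = -3*(5*0 + 3) = -3*(0 + 3) = -3*3 = -9)
Q(O) = 9 - √2*√O (Q(O) = 9 - √(O + O) = 9 - √(2*O) = 9 - √2*√O)
W(j) = -15*j (W(j) = j*(-6 - 9) = j*(-15) = -15*j)
(-19101 + Q(30))/(-19889 + W(223)) = (-19101 + (9 - √2*√30))/(-19889 - 15*223) = (-19101 + (9 - 2*√15))/(-19889 - 3345) = (-19092 - 2*√15)/(-23234) = (-19092 - 2*√15)*(-1/23234) = 9546/11617 + √15/11617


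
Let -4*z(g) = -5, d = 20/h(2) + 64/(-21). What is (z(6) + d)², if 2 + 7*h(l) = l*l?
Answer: 32821441/7056 ≈ 4651.6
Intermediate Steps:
h(l) = -2/7 + l²/7 (h(l) = -2/7 + (l*l)/7 = -2/7 + l²/7)
d = 1406/21 (d = 20/(-2/7 + (⅐)*2²) + 64/(-21) = 20/(-2/7 + (⅐)*4) + 64*(-1/21) = 20/(-2/7 + 4/7) - 64/21 = 20/(2/7) - 64/21 = 20*(7/2) - 64/21 = 70 - 64/21 = 1406/21 ≈ 66.952)
z(g) = 5/4 (z(g) = -¼*(-5) = 5/4)
(z(6) + d)² = (5/4 + 1406/21)² = (5729/84)² = 32821441/7056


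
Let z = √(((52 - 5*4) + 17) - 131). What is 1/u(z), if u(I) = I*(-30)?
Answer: I*√82/2460 ≈ 0.0036811*I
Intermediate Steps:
z = I*√82 (z = √(((52 - 20) + 17) - 131) = √((32 + 17) - 131) = √(49 - 131) = √(-82) = I*√82 ≈ 9.0554*I)
u(I) = -30*I
1/u(z) = 1/(-30*I*√82) = I*√82/2460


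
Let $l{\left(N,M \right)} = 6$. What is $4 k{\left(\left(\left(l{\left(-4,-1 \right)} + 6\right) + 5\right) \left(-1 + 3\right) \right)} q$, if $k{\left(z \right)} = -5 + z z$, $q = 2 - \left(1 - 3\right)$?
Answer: $18416$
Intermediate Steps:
$q = 4$ ($q = 2 - -2 = 2 + 2 = 4$)
$k{\left(z \right)} = -5 + z^{2}$
$4 k{\left(\left(\left(l{\left(-4,-1 \right)} + 6\right) + 5\right) \left(-1 + 3\right) \right)} q = 4 \left(-5 + \left(\left(\left(6 + 6\right) + 5\right) \left(-1 + 3\right)\right)^{2}\right) 4 = 4 \left(-5 + \left(\left(12 + 5\right) 2\right)^{2}\right) 4 = 4 \left(-5 + \left(17 \cdot 2\right)^{2}\right) 4 = 4 \left(-5 + 34^{2}\right) 4 = 4 \left(-5 + 1156\right) 4 = 4 \cdot 1151 \cdot 4 = 4604 \cdot 4 = 18416$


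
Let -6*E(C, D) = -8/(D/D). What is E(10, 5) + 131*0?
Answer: 4/3 ≈ 1.3333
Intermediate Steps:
E(C, D) = 4/3 (E(C, D) = -(-4)/(3*(D/D)) = -(-4)/(3*1) = -(-4)/3 = -⅙*(-8) = 4/3)
E(10, 5) + 131*0 = 4/3 + 131*0 = 4/3 + 0 = 4/3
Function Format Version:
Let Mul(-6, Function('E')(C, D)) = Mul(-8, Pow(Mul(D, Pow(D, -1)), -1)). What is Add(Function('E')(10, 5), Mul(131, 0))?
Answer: Rational(4, 3) ≈ 1.3333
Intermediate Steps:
Function('E')(C, D) = Rational(4, 3) (Function('E')(C, D) = Mul(Rational(-1, 6), Mul(-8, Pow(Mul(D, Pow(D, -1)), -1))) = Mul(Rational(-1, 6), Mul(-8, Pow(1, -1))) = Mul(Rational(-1, 6), Mul(-8, 1)) = Mul(Rational(-1, 6), -8) = Rational(4, 3))
Add(Function('E')(10, 5), Mul(131, 0)) = Add(Rational(4, 3), Mul(131, 0)) = Add(Rational(4, 3), 0) = Rational(4, 3)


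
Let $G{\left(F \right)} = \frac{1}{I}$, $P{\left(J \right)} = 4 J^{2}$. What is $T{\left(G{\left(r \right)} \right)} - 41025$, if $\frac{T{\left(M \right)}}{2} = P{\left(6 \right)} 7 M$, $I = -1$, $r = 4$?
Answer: $-43041$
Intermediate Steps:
$G{\left(F \right)} = -1$ ($G{\left(F \right)} = \frac{1}{-1} = -1$)
$T{\left(M \right)} = 2016 M$ ($T{\left(M \right)} = 2 \cdot 4 \cdot 6^{2} \cdot 7 M = 2 \cdot 4 \cdot 36 \cdot 7 M = 2 \cdot 144 \cdot 7 M = 2 \cdot 1008 M = 2016 M$)
$T{\left(G{\left(r \right)} \right)} - 41025 = 2016 \left(-1\right) - 41025 = -2016 - 41025 = -43041$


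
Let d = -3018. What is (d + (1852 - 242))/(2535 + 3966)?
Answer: -128/591 ≈ -0.21658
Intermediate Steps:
(d + (1852 - 242))/(2535 + 3966) = (-3018 + (1852 - 242))/(2535 + 3966) = (-3018 + 1610)/6501 = -1408*1/6501 = -128/591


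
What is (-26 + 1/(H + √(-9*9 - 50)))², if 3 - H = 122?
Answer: (160940*√131 + 9490469*I)/(2*(119*√131 + 7015*I)) ≈ 676.43 + 0.041657*I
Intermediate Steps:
H = -119 (H = 3 - 1*122 = 3 - 122 = -119)
(-26 + 1/(H + √(-9*9 - 50)))² = (-26 + 1/(-119 + √(-9*9 - 50)))² = (-26 + 1/(-119 + √(-81 - 50)))² = (-26 + 1/(-119 + √(-131)))² = (-26 + 1/(-119 + I*√131))²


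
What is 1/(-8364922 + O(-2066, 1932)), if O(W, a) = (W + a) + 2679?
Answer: -1/8362377 ≈ -1.1958e-7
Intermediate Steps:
O(W, a) = 2679 + W + a
1/(-8364922 + O(-2066, 1932)) = 1/(-8364922 + (2679 - 2066 + 1932)) = 1/(-8364922 + 2545) = 1/(-8362377) = -1/8362377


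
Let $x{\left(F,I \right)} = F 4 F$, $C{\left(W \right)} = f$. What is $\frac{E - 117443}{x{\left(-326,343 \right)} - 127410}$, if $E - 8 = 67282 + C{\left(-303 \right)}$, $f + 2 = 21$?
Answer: $- \frac{25067}{148847} \approx -0.16841$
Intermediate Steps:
$f = 19$ ($f = -2 + 21 = 19$)
$C{\left(W \right)} = 19$
$x{\left(F,I \right)} = 4 F^{2}$ ($x{\left(F,I \right)} = 4 F F = 4 F^{2}$)
$E = 67309$ ($E = 8 + \left(67282 + 19\right) = 8 + 67301 = 67309$)
$\frac{E - 117443}{x{\left(-326,343 \right)} - 127410} = \frac{67309 - 117443}{4 \left(-326\right)^{2} - 127410} = - \frac{50134}{4 \cdot 106276 - 127410} = - \frac{50134}{425104 - 127410} = - \frac{50134}{297694} = \left(-50134\right) \frac{1}{297694} = - \frac{25067}{148847}$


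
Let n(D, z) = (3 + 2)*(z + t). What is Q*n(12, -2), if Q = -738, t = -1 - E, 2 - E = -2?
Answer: 25830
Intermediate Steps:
E = 4 (E = 2 - 1*(-2) = 2 + 2 = 4)
t = -5 (t = -1 - 1*4 = -1 - 4 = -5)
n(D, z) = -25 + 5*z (n(D, z) = (3 + 2)*(z - 5) = 5*(-5 + z) = -25 + 5*z)
Q*n(12, -2) = -738*(-25 + 5*(-2)) = -738*(-25 - 10) = -738*(-35) = 25830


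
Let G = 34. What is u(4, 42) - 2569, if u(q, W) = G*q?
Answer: -2433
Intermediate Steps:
u(q, W) = 34*q
u(4, 42) - 2569 = 34*4 - 2569 = 136 - 2569 = -2433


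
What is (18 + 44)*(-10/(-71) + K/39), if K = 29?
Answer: 151838/2769 ≈ 54.835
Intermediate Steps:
(18 + 44)*(-10/(-71) + K/39) = (18 + 44)*(-10/(-71) + 29/39) = 62*(-10*(-1/71) + 29*(1/39)) = 62*(10/71 + 29/39) = 62*(2449/2769) = 151838/2769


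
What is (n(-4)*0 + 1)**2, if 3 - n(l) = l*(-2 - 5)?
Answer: 1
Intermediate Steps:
n(l) = 3 + 7*l (n(l) = 3 - l*(-2 - 5) = 3 - l*(-7) = 3 - (-7)*l = 3 + 7*l)
(n(-4)*0 + 1)**2 = ((3 + 7*(-4))*0 + 1)**2 = ((3 - 28)*0 + 1)**2 = (-25*0 + 1)**2 = (0 + 1)**2 = 1**2 = 1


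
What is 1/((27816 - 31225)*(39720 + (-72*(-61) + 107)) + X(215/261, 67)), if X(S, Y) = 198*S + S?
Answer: -261/39343768246 ≈ -6.6338e-9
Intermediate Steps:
X(S, Y) = 199*S
1/((27816 - 31225)*(39720 + (-72*(-61) + 107)) + X(215/261, 67)) = 1/((27816 - 31225)*(39720 + (-72*(-61) + 107)) + 199*(215/261)) = 1/(-3409*(39720 + (4392 + 107)) + 199*(215*(1/261))) = 1/(-3409*(39720 + 4499) + 199*(215/261)) = 1/(-3409*44219 + 42785/261) = 1/(-150742571 + 42785/261) = 1/(-39343768246/261) = -261/39343768246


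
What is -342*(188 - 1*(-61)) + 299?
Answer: -84859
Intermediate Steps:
-342*(188 - 1*(-61)) + 299 = -342*(188 + 61) + 299 = -342*249 + 299 = -85158 + 299 = -84859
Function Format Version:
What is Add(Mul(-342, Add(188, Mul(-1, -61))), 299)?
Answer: -84859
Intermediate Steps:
Add(Mul(-342, Add(188, Mul(-1, -61))), 299) = Add(Mul(-342, Add(188, 61)), 299) = Add(Mul(-342, 249), 299) = Add(-85158, 299) = -84859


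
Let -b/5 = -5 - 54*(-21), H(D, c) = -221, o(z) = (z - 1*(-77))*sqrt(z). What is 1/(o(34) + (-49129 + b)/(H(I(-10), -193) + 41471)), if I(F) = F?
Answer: 1230625/388238209659 + 1748828125*sqrt(34)/6600049564203 ≈ 0.0015482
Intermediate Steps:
o(z) = sqrt(z)*(77 + z) (o(z) = (z + 77)*sqrt(z) = (77 + z)*sqrt(z) = sqrt(z)*(77 + z))
b = -5645 (b = -5*(-5 - 54*(-21)) = -5*(-5 + 1134) = -5*1129 = -5645)
1/(o(34) + (-49129 + b)/(H(I(-10), -193) + 41471)) = 1/(sqrt(34)*(77 + 34) + (-49129 - 5645)/(-221 + 41471)) = 1/(sqrt(34)*111 - 54774/41250) = 1/(111*sqrt(34) - 54774*1/41250) = 1/(111*sqrt(34) - 9129/6875) = 1/(-9129/6875 + 111*sqrt(34))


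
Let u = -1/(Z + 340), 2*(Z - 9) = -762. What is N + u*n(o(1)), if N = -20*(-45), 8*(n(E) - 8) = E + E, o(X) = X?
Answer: 115233/128 ≈ 900.26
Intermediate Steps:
Z = -372 (Z = 9 + (½)*(-762) = 9 - 381 = -372)
n(E) = 8 + E/4 (n(E) = 8 + (E + E)/8 = 8 + (2*E)/8 = 8 + E/4)
N = 900
u = 1/32 (u = -1/(-372 + 340) = -1/(-32) = -1*(-1/32) = 1/32 ≈ 0.031250)
N + u*n(o(1)) = 900 + (8 + (¼)*1)/32 = 900 + (8 + ¼)/32 = 900 + (1/32)*(33/4) = 900 + 33/128 = 115233/128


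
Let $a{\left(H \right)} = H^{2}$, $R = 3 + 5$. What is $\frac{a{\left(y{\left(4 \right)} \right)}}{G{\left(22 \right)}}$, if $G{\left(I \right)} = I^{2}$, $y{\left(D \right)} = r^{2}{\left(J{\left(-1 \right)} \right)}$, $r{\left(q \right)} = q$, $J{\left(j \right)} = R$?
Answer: $\frac{1024}{121} \approx 8.4628$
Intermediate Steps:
$R = 8$
$J{\left(j \right)} = 8$
$y{\left(D \right)} = 64$ ($y{\left(D \right)} = 8^{2} = 64$)
$\frac{a{\left(y{\left(4 \right)} \right)}}{G{\left(22 \right)}} = \frac{64^{2}}{22^{2}} = \frac{4096}{484} = 4096 \cdot \frac{1}{484} = \frac{1024}{121}$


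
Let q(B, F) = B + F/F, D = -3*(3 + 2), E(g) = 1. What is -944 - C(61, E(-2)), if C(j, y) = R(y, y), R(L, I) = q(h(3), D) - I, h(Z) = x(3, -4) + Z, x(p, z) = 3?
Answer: -950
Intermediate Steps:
h(Z) = 3 + Z
D = -15 (D = -3*5 = -15)
q(B, F) = 1 + B (q(B, F) = B + 1 = 1 + B)
R(L, I) = 7 - I (R(L, I) = (1 + (3 + 3)) - I = (1 + 6) - I = 7 - I)
C(j, y) = 7 - y
-944 - C(61, E(-2)) = -944 - (7 - 1*1) = -944 - (7 - 1) = -944 - 1*6 = -944 - 6 = -950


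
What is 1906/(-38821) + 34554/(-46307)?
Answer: -1429681976/1797684047 ≈ -0.79529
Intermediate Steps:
1906/(-38821) + 34554/(-46307) = 1906*(-1/38821) + 34554*(-1/46307) = -1906/38821 - 34554/46307 = -1429681976/1797684047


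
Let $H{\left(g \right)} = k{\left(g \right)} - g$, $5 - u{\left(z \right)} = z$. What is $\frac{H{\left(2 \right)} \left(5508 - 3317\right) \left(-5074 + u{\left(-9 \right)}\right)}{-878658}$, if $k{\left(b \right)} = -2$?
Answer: $- \frac{2015720}{39939} \approx -50.47$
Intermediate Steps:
$u{\left(z \right)} = 5 - z$
$H{\left(g \right)} = -2 - g$
$\frac{H{\left(2 \right)} \left(5508 - 3317\right) \left(-5074 + u{\left(-9 \right)}\right)}{-878658} = \frac{\left(-2 - 2\right) \left(5508 - 3317\right) \left(-5074 + \left(5 - -9\right)\right)}{-878658} = \left(-2 - 2\right) 2191 \left(-5074 + \left(5 + 9\right)\right) \left(- \frac{1}{878658}\right) = - 4 \cdot 2191 \left(-5074 + 14\right) \left(- \frac{1}{878658}\right) = - 4 \cdot 2191 \left(-5060\right) \left(- \frac{1}{878658}\right) = \left(-4\right) \left(-11086460\right) \left(- \frac{1}{878658}\right) = 44345840 \left(- \frac{1}{878658}\right) = - \frac{2015720}{39939}$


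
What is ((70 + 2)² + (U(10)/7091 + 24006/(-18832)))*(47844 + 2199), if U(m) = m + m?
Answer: 2473874450715099/9538408 ≈ 2.5936e+8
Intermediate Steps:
U(m) = 2*m
((70 + 2)² + (U(10)/7091 + 24006/(-18832)))*(47844 + 2199) = ((70 + 2)² + ((2*10)/7091 + 24006/(-18832)))*(47844 + 2199) = (72² + (20*(1/7091) + 24006*(-1/18832)))*50043 = (5184 + (20/7091 - 12003/9416))*50043 = (5184 - 84924953/66768856)*50043 = (346044824551/66768856)*50043 = 2473874450715099/9538408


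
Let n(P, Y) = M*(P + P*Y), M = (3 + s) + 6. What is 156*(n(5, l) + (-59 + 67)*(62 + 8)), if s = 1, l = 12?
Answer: 188760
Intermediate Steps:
M = 10 (M = (3 + 1) + 6 = 4 + 6 = 10)
n(P, Y) = 10*P + 10*P*Y (n(P, Y) = 10*(P + P*Y) = 10*P + 10*P*Y)
156*(n(5, l) + (-59 + 67)*(62 + 8)) = 156*(10*5*(1 + 12) + (-59 + 67)*(62 + 8)) = 156*(10*5*13 + 8*70) = 156*(650 + 560) = 156*1210 = 188760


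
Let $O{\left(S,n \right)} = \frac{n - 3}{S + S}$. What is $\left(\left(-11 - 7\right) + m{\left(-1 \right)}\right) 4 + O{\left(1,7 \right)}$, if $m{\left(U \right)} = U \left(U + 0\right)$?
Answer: $-66$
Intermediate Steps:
$m{\left(U \right)} = U^{2}$ ($m{\left(U \right)} = U U = U^{2}$)
$O{\left(S,n \right)} = \frac{-3 + n}{2 S}$
$\left(\left(-11 - 7\right) + m{\left(-1 \right)}\right) 4 + O{\left(1,7 \right)} = \left(\left(-11 - 7\right) + \left(-1\right)^{2}\right) 4 + \frac{-3 + 7}{2 \cdot 1} = \left(-18 + 1\right) 4 + \frac{1}{2} \cdot 1 \cdot 4 = \left(-17\right) 4 + 2 = -68 + 2 = -66$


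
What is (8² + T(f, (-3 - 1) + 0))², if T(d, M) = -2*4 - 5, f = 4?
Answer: 2601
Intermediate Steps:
T(d, M) = -13 (T(d, M) = -8 - 5 = -13)
(8² + T(f, (-3 - 1) + 0))² = (8² - 13)² = (64 - 13)² = 51² = 2601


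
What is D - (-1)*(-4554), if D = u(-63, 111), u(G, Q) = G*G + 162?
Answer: -423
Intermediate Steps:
u(G, Q) = 162 + G**2 (u(G, Q) = G**2 + 162 = 162 + G**2)
D = 4131 (D = 162 + (-63)**2 = 162 + 3969 = 4131)
D - (-1)*(-4554) = 4131 - (-1)*(-4554) = 4131 - 1*4554 = 4131 - 4554 = -423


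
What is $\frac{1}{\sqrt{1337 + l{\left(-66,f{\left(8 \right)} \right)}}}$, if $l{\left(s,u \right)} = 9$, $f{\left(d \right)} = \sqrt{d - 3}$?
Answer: $\frac{\sqrt{1346}}{1346} \approx 0.027257$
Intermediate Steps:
$f{\left(d \right)} = \sqrt{-3 + d}$
$\frac{1}{\sqrt{1337 + l{\left(-66,f{\left(8 \right)} \right)}}} = \frac{1}{\sqrt{1337 + 9}} = \frac{1}{\sqrt{1346}} = \frac{\sqrt{1346}}{1346}$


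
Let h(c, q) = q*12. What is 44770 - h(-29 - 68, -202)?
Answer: 47194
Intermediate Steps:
h(c, q) = 12*q
44770 - h(-29 - 68, -202) = 44770 - 12*(-202) = 44770 - 1*(-2424) = 44770 + 2424 = 47194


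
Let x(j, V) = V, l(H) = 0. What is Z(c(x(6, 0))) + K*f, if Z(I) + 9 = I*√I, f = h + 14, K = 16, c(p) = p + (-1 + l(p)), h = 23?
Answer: 583 - I ≈ 583.0 - 1.0*I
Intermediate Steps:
c(p) = -1 + p (c(p) = p + (-1 + 0) = p - 1 = -1 + p)
f = 37 (f = 23 + 14 = 37)
Z(I) = -9 + I^(3/2) (Z(I) = -9 + I*√I = -9 + I^(3/2))
Z(c(x(6, 0))) + K*f = (-9 + (-1 + 0)^(3/2)) + 16*37 = (-9 + (-1)^(3/2)) + 592 = (-9 - I) + 592 = 583 - I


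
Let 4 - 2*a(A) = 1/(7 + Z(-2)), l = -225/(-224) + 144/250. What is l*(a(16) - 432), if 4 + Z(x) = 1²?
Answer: -152274573/224000 ≈ -679.80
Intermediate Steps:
l = 44253/28000 (l = -225*(-1/224) + 144*(1/250) = 225/224 + 72/125 = 44253/28000 ≈ 1.5805)
Z(x) = -3 (Z(x) = -4 + 1² = -4 + 1 = -3)
a(A) = 15/8 (a(A) = 2 - 1/(2*(7 - 3)) = 2 - ½/4 = 2 - ½*¼ = 2 - ⅛ = 15/8)
l*(a(16) - 432) = 44253*(15/8 - 432)/28000 = (44253/28000)*(-3441/8) = -152274573/224000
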